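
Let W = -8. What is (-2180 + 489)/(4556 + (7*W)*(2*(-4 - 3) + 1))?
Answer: -1691/5284 ≈ -0.32002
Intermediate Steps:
(-2180 + 489)/(4556 + (7*W)*(2*(-4 - 3) + 1)) = (-2180 + 489)/(4556 + (7*(-8))*(2*(-4 - 3) + 1)) = -1691/(4556 - 56*(2*(-7) + 1)) = -1691/(4556 - 56*(-14 + 1)) = -1691/(4556 - 56*(-13)) = -1691/(4556 + 728) = -1691/5284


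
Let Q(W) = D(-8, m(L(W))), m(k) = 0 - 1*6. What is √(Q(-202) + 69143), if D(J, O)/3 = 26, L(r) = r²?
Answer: √69221 ≈ 263.10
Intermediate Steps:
m(k) = -6 (m(k) = 0 - 6 = -6)
D(J, O) = 78 (D(J, O) = 3*26 = 78)
Q(W) = 78
√(Q(-202) + 69143) = √(78 + 69143) = √69221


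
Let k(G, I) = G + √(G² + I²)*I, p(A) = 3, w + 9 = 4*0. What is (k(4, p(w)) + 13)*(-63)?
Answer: -2016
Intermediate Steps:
w = -9 (w = -9 + 4*0 = -9 + 0 = -9)
k(G, I) = G + I*√(G² + I²)
(k(4, p(w)) + 13)*(-63) = ((4 + 3*√(4² + 3²)) + 13)*(-63) = ((4 + 3*√(16 + 9)) + 13)*(-63) = ((4 + 3*√25) + 13)*(-63) = ((4 + 3*5) + 13)*(-63) = ((4 + 15) + 13)*(-63) = (19 + 13)*(-63) = 32*(-63) = -2016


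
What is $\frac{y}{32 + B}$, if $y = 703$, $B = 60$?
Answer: $\frac{703}{92} \approx 7.6413$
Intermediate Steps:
$\frac{y}{32 + B} = \frac{703}{32 + 60} = \frac{703}{92}$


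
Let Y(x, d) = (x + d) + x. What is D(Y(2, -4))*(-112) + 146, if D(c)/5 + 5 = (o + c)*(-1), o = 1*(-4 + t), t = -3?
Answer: -974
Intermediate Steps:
Y(x, d) = d + 2*x (Y(x, d) = (d + x) + x = d + 2*x)
o = -7 (o = 1*(-4 - 3) = 1*(-7) = -7)
D(c) = 10 - 5*c (D(c) = -25 + 5*((-7 + c)*(-1)) = -25 + 5*(7 - c) = -25 + (35 - 5*c) = 10 - 5*c)
D(Y(2, -4))*(-112) + 146 = (10 - 5*(-4 + 2*2))*(-112) + 146 = (10 - 5*(-4 + 4))*(-112) + 146 = (10 - 5*0)*(-112) + 146 = (10 + 0)*(-112) + 146 = 10*(-112) + 146 = -1120 + 146 = -974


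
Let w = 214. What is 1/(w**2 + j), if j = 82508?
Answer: 1/128304 ≈ 7.7940e-6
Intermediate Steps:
1/(w**2 + j) = 1/(214**2 + 82508) = 1/(45796 + 82508) = 1/128304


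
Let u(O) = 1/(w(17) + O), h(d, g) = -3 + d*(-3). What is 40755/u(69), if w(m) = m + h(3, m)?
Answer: 3015870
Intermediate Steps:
h(d, g) = -3 - 3*d
w(m) = -12 + m (w(m) = m + (-3 - 3*3) = m + (-3 - 9) = m - 12 = -12 + m)
u(O) = 1/(5 + O) (u(O) = 1/((-12 + 17) + O) = 1/(5 + O))
40755/u(69) = 40755/(1/(5 + 69)) = 40755/(1/74) = 40755*74 = 3015870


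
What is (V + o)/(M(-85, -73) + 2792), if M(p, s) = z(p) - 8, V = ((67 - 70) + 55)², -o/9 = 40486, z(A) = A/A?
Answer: -72334/557 ≈ -129.86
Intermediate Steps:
z(A) = 1
o = -364374 (o = -9*40486 = -364374)
V = 2704 (V = (-3 + 55)² = 52² = 2704)
M(p, s) = -7 (M(p, s) = 1 - 8 = -7)
(V + o)/(M(-85, -73) + 2792) = (2704 - 364374)/(-7 + 2792) = -361670/2785 = -361670*1/2785 = -72334/557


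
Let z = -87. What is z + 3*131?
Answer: 306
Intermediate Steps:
z + 3*131 = -87 + 3*131 = -87 + 393 = 306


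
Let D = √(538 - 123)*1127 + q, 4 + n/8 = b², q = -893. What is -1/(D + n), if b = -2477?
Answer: -7011901/344167214136102 + 23*√415/49166744876586 ≈ -2.0364e-8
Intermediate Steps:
n = 49084200 (n = -32 + 8*(-2477)² = -32 + 8*6135529 = -32 + 49084232 = 49084200)
D = -893 + 1127*√415 (D = √(538 - 123)*1127 - 893 = √415*1127 - 893 = 1127*√415 - 893 = -893 + 1127*√415 ≈ 22066.)
-1/(D + n) = -1/((-893 + 1127*√415) + 49084200) = -1/(49083307 + 1127*√415)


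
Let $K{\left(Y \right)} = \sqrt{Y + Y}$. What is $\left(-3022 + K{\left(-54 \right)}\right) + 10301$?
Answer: $7279 + 6 i \sqrt{3} \approx 7279.0 + 10.392 i$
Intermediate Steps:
$K{\left(Y \right)} = \sqrt{2} \sqrt{Y}$ ($K{\left(Y \right)} = \sqrt{2 Y} = \sqrt{2} \sqrt{Y}$)
$\left(-3022 + K{\left(-54 \right)}\right) + 10301 = \left(-3022 + \sqrt{2} \sqrt{-54}\right) + 10301 = \left(-3022 + \sqrt{2} \cdot 3 i \sqrt{6}\right) + 10301 = \left(-3022 + 6 i \sqrt{3}\right) + 10301 = 7279 + 6 i \sqrt{3}$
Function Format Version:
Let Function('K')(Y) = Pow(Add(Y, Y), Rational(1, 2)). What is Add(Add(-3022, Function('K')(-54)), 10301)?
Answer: Add(7279, Mul(6, I, Pow(3, Rational(1, 2)))) ≈ Add(7279.0, Mul(10.392, I))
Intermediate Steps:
Function('K')(Y) = Mul(Pow(2, Rational(1, 2)), Pow(Y, Rational(1, 2))) (Function('K')(Y) = Pow(Mul(2, Y), Rational(1, 2)) = Mul(Pow(2, Rational(1, 2)), Pow(Y, Rational(1, 2))))
Add(Add(-3022, Function('K')(-54)), 10301) = Add(Add(-3022, Mul(Pow(2, Rational(1, 2)), Pow(-54, Rational(1, 2)))), 10301) = Add(Add(-3022, Mul(Pow(2, Rational(1, 2)), Mul(3, I, Pow(6, Rational(1, 2))))), 10301) = Add(Add(-3022, Mul(6, I, Pow(3, Rational(1, 2)))), 10301) = Add(7279, Mul(6, I, Pow(3, Rational(1, 2))))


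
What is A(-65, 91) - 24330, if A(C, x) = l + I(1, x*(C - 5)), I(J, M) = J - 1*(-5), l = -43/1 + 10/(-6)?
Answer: -73106/3 ≈ -24369.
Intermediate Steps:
l = -134/3 (l = -43*1 + 10*(-⅙) = -43 - 5/3 = -134/3 ≈ -44.667)
I(J, M) = 5 + J (I(J, M) = J + 5 = 5 + J)
A(C, x) = -116/3 (A(C, x) = -134/3 + (5 + 1) = -134/3 + 6 = -116/3)
A(-65, 91) - 24330 = -116/3 - 24330 = -73106/3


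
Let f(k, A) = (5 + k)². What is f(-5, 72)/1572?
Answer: 0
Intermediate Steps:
f(-5, 72)/1572 = (5 - 5)²/1572 = 0²*(1/1572) = 0*(1/1572) = 0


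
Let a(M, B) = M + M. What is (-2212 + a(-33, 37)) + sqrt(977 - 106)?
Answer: -2278 + sqrt(871) ≈ -2248.5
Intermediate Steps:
a(M, B) = 2*M
(-2212 + a(-33, 37)) + sqrt(977 - 106) = (-2212 + 2*(-33)) + sqrt(977 - 106) = (-2212 - 66) + sqrt(871) = -2278 + sqrt(871)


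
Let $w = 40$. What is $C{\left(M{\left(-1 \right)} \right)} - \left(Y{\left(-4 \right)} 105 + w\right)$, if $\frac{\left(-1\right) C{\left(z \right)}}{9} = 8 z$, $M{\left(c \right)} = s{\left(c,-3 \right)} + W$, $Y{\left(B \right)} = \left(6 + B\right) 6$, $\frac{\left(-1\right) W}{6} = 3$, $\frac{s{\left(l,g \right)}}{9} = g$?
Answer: $1940$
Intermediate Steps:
$s{\left(l,g \right)} = 9 g$
$W = -18$ ($W = \left(-6\right) 3 = -18$)
$Y{\left(B \right)} = 36 + 6 B$
$M{\left(c \right)} = -45$ ($M{\left(c \right)} = 9 \left(-3\right) - 18 = -27 - 18 = -45$)
$C{\left(z \right)} = - 72 z$ ($C{\left(z \right)} = - 9 \cdot 8 z = - 72 z$)
$C{\left(M{\left(-1 \right)} \right)} - \left(Y{\left(-4 \right)} 105 + w\right) = \left(-72\right) \left(-45\right) - \left(\left(36 + 6 \left(-4\right)\right) 105 + 40\right) = 3240 - \left(\left(36 - 24\right) 105 + 40\right) = 3240 - \left(12 \cdot 105 + 40\right) = 3240 - \left(1260 + 40\right) = 3240 - 1300 = 1940$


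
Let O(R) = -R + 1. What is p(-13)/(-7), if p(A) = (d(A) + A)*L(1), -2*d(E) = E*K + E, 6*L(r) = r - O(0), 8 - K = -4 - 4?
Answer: 0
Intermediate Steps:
K = 16 (K = 8 - (-4 - 4) = 8 - 1*(-8) = 8 + 8 = 16)
O(R) = 1 - R
L(r) = -⅙ + r/6 (L(r) = (r - (1 - 1*0))/6 = (r - (1 + 0))/6 = (r - 1*1)/6 = (r - 1)/6 = (-1 + r)/6 = -⅙ + r/6)
d(E) = -17*E/2 (d(E) = -(E*16 + E)/2 = -(16*E + E)/2 = -17*E/2)
p(A) = 0 (p(A) = (-17*A/2 + A)*(-⅙ + (⅙)*1) = (-15*A/2)*(-⅙ + ⅙) = -15*A/2*0 = 0)
p(-13)/(-7) = 0/(-7) = 0*(-⅐) = 0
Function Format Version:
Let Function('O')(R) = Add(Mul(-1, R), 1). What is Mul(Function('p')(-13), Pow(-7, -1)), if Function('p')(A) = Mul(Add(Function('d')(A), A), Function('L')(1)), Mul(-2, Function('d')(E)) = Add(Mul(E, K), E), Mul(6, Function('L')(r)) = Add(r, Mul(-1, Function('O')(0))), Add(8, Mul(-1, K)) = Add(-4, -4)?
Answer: 0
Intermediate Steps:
K = 16 (K = Add(8, Mul(-1, Add(-4, -4))) = Add(8, Mul(-1, -8)) = Add(8, 8) = 16)
Function('O')(R) = Add(1, Mul(-1, R))
Function('L')(r) = Add(Rational(-1, 6), Mul(Rational(1, 6), r)) (Function('L')(r) = Mul(Rational(1, 6), Add(r, Mul(-1, Add(1, Mul(-1, 0))))) = Mul(Rational(1, 6), Add(r, Mul(-1, Add(1, 0)))) = Mul(Rational(1, 6), Add(r, Mul(-1, 1))) = Mul(Rational(1, 6), Add(r, -1)) = Mul(Rational(1, 6), Add(-1, r)) = Add(Rational(-1, 6), Mul(Rational(1, 6), r)))
Function('d')(E) = Mul(Rational(-17, 2), E) (Function('d')(E) = Mul(Rational(-1, 2), Add(Mul(E, 16), E)) = Mul(Rational(-1, 2), Add(Mul(16, E), E)) = Mul(Rational(-1, 2), Mul(17, E)) = Mul(Rational(-17, 2), E))
Function('p')(A) = 0 (Function('p')(A) = Mul(Add(Mul(Rational(-17, 2), A), A), Add(Rational(-1, 6), Mul(Rational(1, 6), 1))) = Mul(Mul(Rational(-15, 2), A), Add(Rational(-1, 6), Rational(1, 6))) = Mul(Mul(Rational(-15, 2), A), 0) = 0)
Mul(Function('p')(-13), Pow(-7, -1)) = Mul(0, Pow(-7, -1)) = Mul(0, Rational(-1, 7)) = 0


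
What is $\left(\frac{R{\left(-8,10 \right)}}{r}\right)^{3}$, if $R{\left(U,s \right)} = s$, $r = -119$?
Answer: $- \frac{1000}{1685159} \approx -0.00059342$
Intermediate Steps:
$\left(\frac{R{\left(-8,10 \right)}}{r}\right)^{3} = \left(\frac{10}{-119}\right)^{3} = \left(10 \left(- \frac{1}{119}\right)\right)^{3} = \left(- \frac{10}{119}\right)^{3} = - \frac{1000}{1685159}$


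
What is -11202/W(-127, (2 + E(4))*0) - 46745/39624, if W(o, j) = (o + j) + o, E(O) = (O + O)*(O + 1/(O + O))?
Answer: 1700767/39624 ≈ 42.923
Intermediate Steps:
E(O) = 2*O*(O + 1/(2*O)) (E(O) = (2*O)*(O + 1/(2*O)) = 2*O*(O + 1/(2*O)))
W(o, j) = j + 2*o (W(o, j) = (j + o) + o = j + 2*o)
-11202/W(-127, (2 + E(4))*0) - 46745/39624 = -11202/((2 + (1 + 2*4²))*0 + 2*(-127)) - 46745/39624 = -11202/((2 + (1 + 2*16))*0 - 254) - 46745*1/39624 = -11202/((2 + (1 + 32))*0 - 254) - 46745/39624 = -11202/((2 + 33)*0 - 254) - 46745/39624 = -11202/(35*0 - 254) - 46745/39624 = -11202/(0 - 254) - 46745/39624 = -11202/(-254) - 46745/39624 = -11202*(-1/254) - 46745/39624 = 5601/127 - 46745/39624 = 1700767/39624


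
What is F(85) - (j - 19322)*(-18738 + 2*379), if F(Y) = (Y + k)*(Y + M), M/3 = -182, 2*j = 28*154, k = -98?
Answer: -308638687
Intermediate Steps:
j = 2156 (j = (28*154)/2 = (½)*4312 = 2156)
M = -546 (M = 3*(-182) = -546)
F(Y) = (-546 + Y)*(-98 + Y) (F(Y) = (Y - 98)*(Y - 546) = (-98 + Y)*(-546 + Y) = (-546 + Y)*(-98 + Y))
F(85) - (j - 19322)*(-18738 + 2*379) = (53508 + 85² - 644*85) - (2156 - 19322)*(-18738 + 2*379) = (53508 + 7225 - 54740) - (-17166)*(-18738 + 758) = 5993 - (-17166)*(-17980) = 5993 - 1*308644680 = 5993 - 308644680 = -308638687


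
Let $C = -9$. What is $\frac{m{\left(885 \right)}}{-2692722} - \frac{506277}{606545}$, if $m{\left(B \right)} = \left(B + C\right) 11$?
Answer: $- \frac{228184647269}{272209510915} \approx -0.83827$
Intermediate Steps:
$m{\left(B \right)} = -99 + 11 B$ ($m{\left(B \right)} = \left(B - 9\right) 11 = \left(-9 + B\right) 11 = -99 + 11 B$)
$\frac{m{\left(885 \right)}}{-2692722} - \frac{506277}{606545} = \frac{-99 + 11 \cdot 885}{-2692722} - \frac{506277}{606545} = \left(-99 + 9735\right) \left(- \frac{1}{2692722}\right) - \frac{506277}{606545} = 9636 \left(- \frac{1}{2692722}\right) - \frac{506277}{606545} = - \frac{1606}{448787} - \frac{506277}{606545} = - \frac{228184647269}{272209510915}$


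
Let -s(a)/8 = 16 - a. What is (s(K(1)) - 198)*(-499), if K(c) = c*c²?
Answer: 158682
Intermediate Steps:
K(c) = c³
s(a) = -128 + 8*a (s(a) = -8*(16 - a) = -128 + 8*a)
(s(K(1)) - 198)*(-499) = ((-128 + 8*1³) - 198)*(-499) = ((-128 + 8*1) - 198)*(-499) = ((-128 + 8) - 198)*(-499) = (-120 - 198)*(-499) = -318*(-499) = 158682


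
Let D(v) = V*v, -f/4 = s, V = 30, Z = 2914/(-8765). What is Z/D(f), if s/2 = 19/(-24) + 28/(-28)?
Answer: -1457/1884475 ≈ -0.00077316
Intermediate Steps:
Z = -2914/8765 (Z = 2914*(-1/8765) = -2914/8765 ≈ -0.33246)
s = -43/12 (s = 2*(19/(-24) + 28/(-28)) = 2*(19*(-1/24) + 28*(-1/28)) = 2*(-19/24 - 1) = 2*(-43/24) = -43/12 ≈ -3.5833)
f = 43/3 (f = -4*(-43/12) = 43/3 ≈ 14.333)
D(v) = 30*v
Z/D(f) = -2914/(8765*(30*(43/3))) = -2914/8765/430 = -2914/8765*1/430 = -1457/1884475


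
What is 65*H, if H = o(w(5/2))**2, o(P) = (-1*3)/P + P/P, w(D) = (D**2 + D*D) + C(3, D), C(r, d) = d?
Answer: 208/5 ≈ 41.600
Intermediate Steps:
w(D) = D + 2*D**2 (w(D) = (D**2 + D*D) + D = (D**2 + D**2) + D = 2*D**2 + D = D + 2*D**2)
o(P) = 1 - 3/P (o(P) = -3/P + 1 = 1 - 3/P)
H = 16/25 (H = ((-3 + (5/2)*(1 + 2*(5/2)))/(((5/2)*(1 + 2*(5/2)))))**2 = ((-3 + (5*(1/2))*(1 + 2*(5*(1/2))))/(((5*(1/2))*(1 + 2*(5*(1/2))))))**2 = ((-3 + 5*(1 + 2*(5/2))/2)/((5*(1 + 2*(5/2))/2)))**2 = ((-3 + 5*(1 + 5)/2)/((5*(1 + 5)/2)))**2 = ((-3 + (5/2)*6)/(((5/2)*6)))**2 = ((-3 + 15)/15)**2 = ((1/15)*12)**2 = (4/5)**2 = 16/25 ≈ 0.64000)
65*H = 65*(16/25) = 208/5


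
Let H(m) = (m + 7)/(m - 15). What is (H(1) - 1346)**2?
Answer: 88849476/49 ≈ 1.8133e+6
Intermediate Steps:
H(m) = (7 + m)/(-15 + m)
(H(1) - 1346)**2 = ((7 + 1)/(-15 + 1) - 1346)**2 = (8/(-14) - 1346)**2 = (-1/14*8 - 1346)**2 = (-4/7 - 1346)**2 = (-9426/7)**2 = 88849476/49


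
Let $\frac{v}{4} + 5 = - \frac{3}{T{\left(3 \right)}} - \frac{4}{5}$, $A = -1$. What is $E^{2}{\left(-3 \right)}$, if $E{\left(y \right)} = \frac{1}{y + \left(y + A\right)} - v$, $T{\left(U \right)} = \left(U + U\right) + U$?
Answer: $\frac{6558721}{11025} \approx 594.9$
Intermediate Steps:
$T{\left(U \right)} = 3 U$ ($T{\left(U \right)} = 2 U + U = 3 U$)
$v = - \frac{368}{15}$ ($v = -20 + 4 \left(- \frac{3}{3 \cdot 3} - \frac{4}{5}\right) = -20 + 4 \left(- \frac{3}{9} - \frac{4}{5}\right) = -20 + 4 \left(\left(-3\right) \frac{1}{9} - \frac{4}{5}\right) = -20 + 4 \left(- \frac{1}{3} - \frac{4}{5}\right) = -20 + 4 \left(- \frac{17}{15}\right) = -20 - \frac{68}{15} = - \frac{368}{15} \approx -24.533$)
$E{\left(y \right)} = \frac{368}{15} + \frac{1}{-1 + 2 y}$ ($E{\left(y \right)} = \frac{1}{y + \left(y - 1\right)} - - \frac{368}{15} = \frac{1}{y + \left(-1 + y\right)} + \frac{368}{15} = \frac{1}{-1 + 2 y} + \frac{368}{15} = \frac{368}{15} + \frac{1}{-1 + 2 y}$)
$E^{2}{\left(-3 \right)} = \left(\frac{-353 + 736 \left(-3\right)}{15 \left(-1 + 2 \left(-3\right)\right)}\right)^{2} = \left(\frac{-353 - 2208}{15 \left(-1 - 6\right)}\right)^{2} = \left(\frac{1}{15} \frac{1}{-7} \left(-2561\right)\right)^{2} = \left(\frac{1}{15} \left(- \frac{1}{7}\right) \left(-2561\right)\right)^{2} = \left(\frac{2561}{105}\right)^{2} = \frac{6558721}{11025}$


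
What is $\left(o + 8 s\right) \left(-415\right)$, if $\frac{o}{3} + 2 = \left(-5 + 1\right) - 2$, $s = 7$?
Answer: $-13280$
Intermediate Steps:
$o = -24$ ($o = -6 + 3 \left(\left(-5 + 1\right) - 2\right) = -6 + 3 \left(-4 - 2\right) = -6 + 3 \left(-6\right) = -6 - 18 = -24$)
$\left(o + 8 s\right) \left(-415\right) = \left(-24 + 8 \cdot 7\right) \left(-415\right) = \left(-24 + 56\right) \left(-415\right) = 32 \left(-415\right) = -13280$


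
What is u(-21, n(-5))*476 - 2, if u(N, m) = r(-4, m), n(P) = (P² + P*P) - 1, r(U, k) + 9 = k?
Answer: 19038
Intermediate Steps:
r(U, k) = -9 + k
n(P) = -1 + 2*P² (n(P) = (P² + P²) - 1 = 2*P² - 1 = -1 + 2*P²)
u(N, m) = -9 + m
u(-21, n(-5))*476 - 2 = (-9 + (-1 + 2*(-5)²))*476 - 2 = (-9 + (-1 + 2*25))*476 - 2 = (-9 + (-1 + 50))*476 - 2 = (-9 + 49)*476 - 2 = 40*476 - 2 = 19040 - 2 = 19038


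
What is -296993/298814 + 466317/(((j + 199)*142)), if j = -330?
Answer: -36216677956/1389634507 ≈ -26.062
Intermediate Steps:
-296993/298814 + 466317/(((j + 199)*142)) = -296993/298814 + 466317/(((-330 + 199)*142)) = -296993*1/298814 + 466317/((-131*142)) = -296993/298814 + 466317/(-18602) = -296993/298814 + 466317*(-1/18602) = -296993/298814 - 466317/18602 = -36216677956/1389634507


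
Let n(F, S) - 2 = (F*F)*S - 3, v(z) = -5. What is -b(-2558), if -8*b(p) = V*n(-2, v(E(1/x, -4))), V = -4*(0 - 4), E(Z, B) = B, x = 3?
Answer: -42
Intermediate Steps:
V = 16 (V = -4*(-4) = 16)
n(F, S) = -1 + S*F**2 (n(F, S) = 2 + ((F*F)*S - 3) = 2 + (F**2*S - 3) = 2 + (S*F**2 - 3) = 2 + (-3 + S*F**2) = -1 + S*F**2)
b(p) = 42 (b(p) = -2*(-1 - 5*(-2)**2) = -2*(-1 - 5*4) = -2*(-1 - 20) = -2*(-21) = -1/8*(-336) = 42)
-b(-2558) = -1*42 = -42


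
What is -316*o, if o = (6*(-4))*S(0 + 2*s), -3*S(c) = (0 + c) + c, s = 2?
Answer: -20224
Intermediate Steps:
S(c) = -2*c/3 (S(c) = -((0 + c) + c)/3 = -(c + c)/3 = -2*c/3)
o = 64 (o = (6*(-4))*(-2*(0 + 2*2)/3) = -(-16)*(0 + 4) = -(-16)*4 = -24*(-8/3) = 64)
-316*o = -316*64 = -158*128 = -20224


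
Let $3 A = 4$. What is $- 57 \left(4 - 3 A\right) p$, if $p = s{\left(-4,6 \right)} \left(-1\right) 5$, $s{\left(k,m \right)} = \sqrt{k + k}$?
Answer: $0$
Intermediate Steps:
$A = \frac{4}{3}$ ($A = \frac{1}{3} \cdot 4 = \frac{4}{3} \approx 1.3333$)
$s{\left(k,m \right)} = \sqrt{2} \sqrt{k}$ ($s{\left(k,m \right)} = \sqrt{2 k} = \sqrt{2} \sqrt{k}$)
$p = - 10 i \sqrt{2}$ ($p = \sqrt{2} \sqrt{-4} \left(-1\right) 5 = \sqrt{2} \cdot 2 i \left(-1\right) 5 = 2 i \sqrt{2} \left(-1\right) 5 = - 2 i \sqrt{2} \cdot 5 = - 10 i \sqrt{2} \approx - 14.142 i$)
$- 57 \left(4 - 3 A\right) p = - 57 \left(4 - 4\right) \left(- 10 i \sqrt{2}\right) = \left(-57\right) 0 \left(- 10 i \sqrt{2}\right) = 0 \left(- 10 i \sqrt{2}\right) = 0$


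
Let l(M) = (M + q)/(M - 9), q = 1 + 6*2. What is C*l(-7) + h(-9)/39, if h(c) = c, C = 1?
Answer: -63/104 ≈ -0.60577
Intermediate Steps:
q = 13 (q = 1 + 12 = 13)
l(M) = (13 + M)/(-9 + M) (l(M) = (M + 13)/(M - 9) = (13 + M)/(-9 + M))
C*l(-7) + h(-9)/39 = 1*((13 - 7)/(-9 - 7)) - 9/39 = 1*(6/(-16)) - 9*1/39 = 1*(-1/16*6) - 3/13 = 1*(-3/8) - 3/13 = -3/8 - 3/13 = -63/104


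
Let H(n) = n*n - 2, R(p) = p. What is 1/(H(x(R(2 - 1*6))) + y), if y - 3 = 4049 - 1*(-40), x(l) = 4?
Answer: 1/4106 ≈ 0.00024355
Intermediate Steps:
H(n) = -2 + n² (H(n) = n² - 2 = -2 + n²)
y = 4092 (y = 3 + (4049 - 1*(-40)) = 3 + (4049 + 40) = 3 + 4089 = 4092)
1/(H(x(R(2 - 1*6))) + y) = 1/((-2 + 4²) + 4092) = 1/((-2 + 16) + 4092) = 1/(14 + 4092) = 1/4106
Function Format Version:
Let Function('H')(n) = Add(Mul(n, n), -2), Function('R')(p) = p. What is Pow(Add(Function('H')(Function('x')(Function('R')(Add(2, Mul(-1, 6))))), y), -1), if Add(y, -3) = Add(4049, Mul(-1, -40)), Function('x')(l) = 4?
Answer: Rational(1, 4106) ≈ 0.00024355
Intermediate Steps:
Function('H')(n) = Add(-2, Pow(n, 2)) (Function('H')(n) = Add(Pow(n, 2), -2) = Add(-2, Pow(n, 2)))
y = 4092 (y = Add(3, Add(4049, Mul(-1, -40))) = Add(3, Add(4049, 40)) = Add(3, 4089) = 4092)
Pow(Add(Function('H')(Function('x')(Function('R')(Add(2, Mul(-1, 6))))), y), -1) = Pow(Add(Add(-2, Pow(4, 2)), 4092), -1) = Pow(Add(Add(-2, 16), 4092), -1) = Pow(Add(14, 4092), -1) = Pow(4106, -1) = Rational(1, 4106)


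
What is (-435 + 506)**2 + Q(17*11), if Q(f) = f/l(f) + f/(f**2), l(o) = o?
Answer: 942855/187 ≈ 5042.0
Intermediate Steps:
Q(f) = 1 + 1/f (Q(f) = f/f + f/(f**2) = 1 + f/f**2 = 1 + 1/f)
(-435 + 506)**2 + Q(17*11) = (-435 + 506)**2 + (1 + 17*11)/((17*11)) = 71**2 + (1 + 187)/187 = 5041 + (1/187)*188 = 5041 + 188/187 = 942855/187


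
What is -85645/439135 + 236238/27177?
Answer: 6760853331/795624793 ≈ 8.4975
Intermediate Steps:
-85645/439135 + 236238/27177 = -85645*1/439135 + 236238*(1/27177) = -17129/87827 + 78746/9059 = 6760853331/795624793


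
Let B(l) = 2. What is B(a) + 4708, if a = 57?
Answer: 4710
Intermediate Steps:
B(a) + 4708 = 2 + 4708 = 4710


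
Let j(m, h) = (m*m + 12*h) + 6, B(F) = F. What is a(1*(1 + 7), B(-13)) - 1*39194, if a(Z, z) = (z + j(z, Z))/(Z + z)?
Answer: -196228/5 ≈ -39246.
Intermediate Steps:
j(m, h) = 6 + m² + 12*h (j(m, h) = (m² + 12*h) + 6 = 6 + m² + 12*h)
a(Z, z) = (6 + z + z² + 12*Z)/(Z + z) (a(Z, z) = (z + (6 + z² + 12*Z))/(Z + z) = (6 + z + z² + 12*Z)/(Z + z))
a(1*(1 + 7), B(-13)) - 1*39194 = (6 - 13 + (-13)² + 12*(1*(1 + 7)))/(1*(1 + 7) - 13) - 1*39194 = (6 - 13 + 169 + 12*(1*8))/(1*8 - 13) - 39194 = (6 - 13 + 169 + 12*8)/(8 - 13) - 39194 = (6 - 13 + 169 + 96)/(-5) - 39194 = -⅕*258 - 39194 = -258/5 - 39194 = -196228/5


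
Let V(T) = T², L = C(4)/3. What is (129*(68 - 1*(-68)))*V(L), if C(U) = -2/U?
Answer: 1462/3 ≈ 487.33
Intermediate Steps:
L = -⅙ (L = -2/4/3 = -2*¼*(⅓) = -½*⅓ = -⅙ ≈ -0.16667)
(129*(68 - 1*(-68)))*V(L) = (129*(68 - 1*(-68)))*(-⅙)² = (129*(68 + 68))*(1/36) = (129*136)*(1/36) = 17544*(1/36) = 1462/3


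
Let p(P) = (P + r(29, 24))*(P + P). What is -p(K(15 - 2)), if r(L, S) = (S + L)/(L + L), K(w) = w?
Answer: -10491/29 ≈ -361.76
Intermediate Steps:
r(L, S) = (L + S)/(2*L) (r(L, S) = (L + S)/((2*L)) = (L + S)*(1/(2*L)) = (L + S)/(2*L))
p(P) = 2*P*(53/58 + P) (p(P) = (P + (1/2)*(29 + 24)/29)*(P + P) = (P + (1/2)*(1/29)*53)*(2*P) = (P + 53/58)*(2*P) = (53/58 + P)*(2*P) = 2*P*(53/58 + P))
-p(K(15 - 2)) = -(15 - 2)*(53 + 58*(15 - 2))/29 = -13*(53 + 58*13)/29 = -13*(53 + 754)/29 = -13*807/29 = -1*10491/29 = -10491/29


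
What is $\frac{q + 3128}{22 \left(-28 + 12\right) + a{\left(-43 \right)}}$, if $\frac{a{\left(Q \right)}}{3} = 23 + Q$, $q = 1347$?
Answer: $- \frac{4475}{412} \approx -10.862$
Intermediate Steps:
$a{\left(Q \right)} = 69 + 3 Q$ ($a{\left(Q \right)} = 3 \left(23 + Q\right) = 69 + 3 Q$)
$\frac{q + 3128}{22 \left(-28 + 12\right) + a{\left(-43 \right)}} = \frac{1347 + 3128}{22 \left(-28 + 12\right) + \left(69 + 3 \left(-43\right)\right)} = \frac{4475}{22 \left(-16\right) + \left(69 - 129\right)} = \frac{4475}{-352 - 60} = \frac{4475}{-412} = 4475 \left(- \frac{1}{412}\right) = - \frac{4475}{412}$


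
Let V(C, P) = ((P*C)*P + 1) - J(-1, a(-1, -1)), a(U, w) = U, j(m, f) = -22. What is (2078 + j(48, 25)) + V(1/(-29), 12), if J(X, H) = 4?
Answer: 59393/29 ≈ 2048.0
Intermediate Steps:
V(C, P) = -3 + C*P**2 (V(C, P) = ((P*C)*P + 1) - 1*4 = ((C*P)*P + 1) - 4 = (C*P**2 + 1) - 4 = (1 + C*P**2) - 4 = -3 + C*P**2)
(2078 + j(48, 25)) + V(1/(-29), 12) = (2078 - 22) + (-3 + 12**2/(-29)) = 2056 + (-3 - 1/29*144) = 2056 + (-3 - 144/29) = 2056 - 231/29 = 59393/29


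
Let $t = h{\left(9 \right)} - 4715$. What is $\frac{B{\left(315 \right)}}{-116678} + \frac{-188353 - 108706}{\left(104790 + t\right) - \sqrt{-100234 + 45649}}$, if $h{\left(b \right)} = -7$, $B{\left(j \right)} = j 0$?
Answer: $- \frac{9908700004}{3337886403} - \frac{297059 i \sqrt{6065}}{3337886403} \approx -2.9686 - 0.0069309 i$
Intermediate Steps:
$B{\left(j \right)} = 0$
$t = -4722$ ($t = -7 - 4715 = -4722$)
$\frac{B{\left(315 \right)}}{-116678} + \frac{-188353 - 108706}{\left(104790 + t\right) - \sqrt{-100234 + 45649}} = \frac{0}{-116678} + \frac{-188353 - 108706}{\left(104790 - 4722\right) - \sqrt{-100234 + 45649}} = 0 \left(- \frac{1}{116678}\right) + \frac{-188353 - 108706}{100068 - \sqrt{-54585}} = 0 - \frac{297059}{100068 - 3 i \sqrt{6065}} = - \frac{297059}{100068 - 3 i \sqrt{6065}}$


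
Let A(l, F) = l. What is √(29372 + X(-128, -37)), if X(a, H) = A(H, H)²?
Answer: √30741 ≈ 175.33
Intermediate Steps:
X(a, H) = H²
√(29372 + X(-128, -37)) = √(29372 + (-37)²) = √(29372 + 1369) = √30741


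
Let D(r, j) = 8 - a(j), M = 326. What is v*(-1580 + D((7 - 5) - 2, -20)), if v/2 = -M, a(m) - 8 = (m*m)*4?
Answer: 2073360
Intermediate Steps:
a(m) = 8 + 4*m**2 (a(m) = 8 + (m*m)*4 = 8 + m**2*4 = 8 + 4*m**2)
D(r, j) = -4*j**2 (D(r, j) = 8 - (8 + 4*j**2) = 8 + (-8 - 4*j**2) = -4*j**2)
v = -652 (v = 2*(-1*326) = 2*(-326) = -652)
v*(-1580 + D((7 - 5) - 2, -20)) = -652*(-1580 - 4*(-20)**2) = -652*(-1580 - 4*400) = -652*(-1580 - 1600) = -652*(-3180) = 2073360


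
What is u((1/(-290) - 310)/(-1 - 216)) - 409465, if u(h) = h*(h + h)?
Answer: -16546336180601/40410050 ≈ -4.0946e+5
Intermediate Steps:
u(h) = 2*h² (u(h) = h*(2*h) = 2*h²)
u((1/(-290) - 310)/(-1 - 216)) - 409465 = 2*((1/(-290) - 310)/(-1 - 216))² - 409465 = 2*((-1/290 - 310)/(-217))² - 409465 = 2*(-89901/290*(-1/217))² - 409465 = 2*(12843/8990)² - 409465 = 2*(164942649/80820100) - 409465 = 164942649/40410050 - 409465 = -16546336180601/40410050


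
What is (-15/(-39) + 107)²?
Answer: 1948816/169 ≈ 11531.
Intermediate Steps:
(-15/(-39) + 107)² = (-15*(-1/39) + 107)² = (5/13 + 107)² = (1396/13)² = 1948816/169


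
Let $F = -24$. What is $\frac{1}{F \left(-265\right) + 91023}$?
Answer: $\frac{1}{97383} \approx 1.0269 \cdot 10^{-5}$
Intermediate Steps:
$\frac{1}{F \left(-265\right) + 91023} = \frac{1}{\left(-24\right) \left(-265\right) + 91023} = \frac{1}{6360 + 91023} = \frac{1}{97383}$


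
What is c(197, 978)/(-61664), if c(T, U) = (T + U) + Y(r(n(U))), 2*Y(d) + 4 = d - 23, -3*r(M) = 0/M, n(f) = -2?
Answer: -2323/123328 ≈ -0.018836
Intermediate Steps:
r(M) = 0 (r(M) = -0/M = -1/3*0 = 0)
Y(d) = -27/2 + d/2 (Y(d) = -2 + (d - 23)/2 = -2 + (-23 + d)/2 = -2 + (-23/2 + d/2) = -27/2 + d/2)
c(T, U) = -27/2 + T + U (c(T, U) = (T + U) + (-27/2 + (1/2)*0) = (T + U) + (-27/2 + 0) = (T + U) - 27/2 = -27/2 + T + U)
c(197, 978)/(-61664) = (-27/2 + 197 + 978)/(-61664) = (2323/2)*(-1/61664) = -2323/123328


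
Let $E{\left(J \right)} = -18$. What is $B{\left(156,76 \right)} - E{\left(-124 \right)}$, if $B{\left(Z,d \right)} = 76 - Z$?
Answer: $-62$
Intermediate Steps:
$B{\left(156,76 \right)} - E{\left(-124 \right)} = \left(76 - 156\right) - -18 = \left(76 - 156\right) + 18 = -80 + 18 = -62$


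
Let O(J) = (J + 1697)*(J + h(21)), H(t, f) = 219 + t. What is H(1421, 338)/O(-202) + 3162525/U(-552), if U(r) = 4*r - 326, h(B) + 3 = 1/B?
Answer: -127183069581/101906077 ≈ -1248.0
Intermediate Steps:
h(B) = -3 + 1/B
U(r) = -326 + 4*r
O(J) = (1697 + J)*(-62/21 + J) (O(J) = (J + 1697)*(J + (-3 + 1/21)) = (1697 + J)*(J + (-3 + 1/21)) = (1697 + J)*(J - 62/21) = (1697 + J)*(-62/21 + J))
H(1421, 338)/O(-202) + 3162525/U(-552) = (219 + 1421)/(-105214/21 + (-202)² + (35575/21)*(-202)) + 3162525/(-326 + 4*(-552)) = 1640/(-105214/21 + 40804 - 7186150/21) + 3162525/(-326 - 2208) = 1640/(-6434480/21) + 3162525/(-2534) = 1640*(-21/6434480) + 3162525*(-1/2534) = -861/160862 - 3162525/2534 = -127183069581/101906077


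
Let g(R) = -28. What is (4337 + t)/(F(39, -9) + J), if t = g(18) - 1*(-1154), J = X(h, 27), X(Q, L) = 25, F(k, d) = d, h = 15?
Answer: 5463/16 ≈ 341.44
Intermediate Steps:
J = 25
t = 1126 (t = -28 - 1*(-1154) = -28 + 1154 = 1126)
(4337 + t)/(F(39, -9) + J) = (4337 + 1126)/(-9 + 25) = 5463/16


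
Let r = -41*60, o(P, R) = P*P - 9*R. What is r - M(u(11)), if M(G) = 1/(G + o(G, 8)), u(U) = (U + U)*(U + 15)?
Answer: -806102641/327684 ≈ -2460.0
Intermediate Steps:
u(U) = 2*U*(15 + U) (u(U) = (2*U)*(15 + U) = 2*U*(15 + U))
o(P, R) = P**2 - 9*R
M(G) = 1/(-72 + G + G**2) (M(G) = 1/(G + (G**2 - 9*8)) = 1/(G + (G**2 - 72)) = 1/(G + (-72 + G**2)) = 1/(-72 + G + G**2))
r = -2460
r - M(u(11)) = -2460 - 1/(-72 + 2*11*(15 + 11) + (2*11*(15 + 11))**2) = -2460 - 1/(-72 + 2*11*26 + (2*11*26)**2) = -2460 - 1/(-72 + 572 + 572**2) = -2460 - 1/(-72 + 572 + 327184) = -2460 - 1/327684 = -806102641/327684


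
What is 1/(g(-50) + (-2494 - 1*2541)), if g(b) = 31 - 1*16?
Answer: -1/5020 ≈ -0.00019920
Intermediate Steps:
g(b) = 15 (g(b) = 31 - 16 = 15)
1/(g(-50) + (-2494 - 1*2541)) = 1/(15 + (-2494 - 1*2541)) = 1/(15 + (-2494 - 2541)) = 1/(15 - 5035) = 1/(-5020) = -1/5020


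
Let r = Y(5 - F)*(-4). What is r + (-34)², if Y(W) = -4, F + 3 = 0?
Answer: 1172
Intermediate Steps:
F = -3 (F = -3 + 0 = -3)
r = 16 (r = -4*(-4) = 16)
r + (-34)² = 16 + (-34)² = 16 + 1156 = 1172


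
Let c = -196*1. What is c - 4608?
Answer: -4804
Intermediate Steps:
c = -196
c - 4608 = -196 - 4608 = -4804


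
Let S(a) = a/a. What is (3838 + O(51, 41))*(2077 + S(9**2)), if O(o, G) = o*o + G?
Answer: 13465440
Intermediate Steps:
S(a) = 1
O(o, G) = G + o**2 (O(o, G) = o**2 + G = G + o**2)
(3838 + O(51, 41))*(2077 + S(9**2)) = (3838 + (41 + 51**2))*(2077 + 1) = (3838 + (41 + 2601))*2078 = (3838 + 2642)*2078 = 6480*2078 = 13465440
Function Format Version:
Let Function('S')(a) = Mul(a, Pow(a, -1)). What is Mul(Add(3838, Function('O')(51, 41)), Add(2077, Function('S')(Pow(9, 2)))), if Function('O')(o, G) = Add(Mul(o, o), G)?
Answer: 13465440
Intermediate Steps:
Function('S')(a) = 1
Function('O')(o, G) = Add(G, Pow(o, 2)) (Function('O')(o, G) = Add(Pow(o, 2), G) = Add(G, Pow(o, 2)))
Mul(Add(3838, Function('O')(51, 41)), Add(2077, Function('S')(Pow(9, 2)))) = Mul(Add(3838, Add(41, Pow(51, 2))), Add(2077, 1)) = Mul(Add(3838, Add(41, 2601)), 2078) = Mul(Add(3838, 2642), 2078) = Mul(6480, 2078) = 13465440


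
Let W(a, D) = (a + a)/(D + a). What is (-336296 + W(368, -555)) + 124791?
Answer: -39552171/187 ≈ -2.1151e+5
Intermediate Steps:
W(a, D) = 2*a/(D + a) (W(a, D) = (2*a)/(D + a) = 2*a/(D + a))
(-336296 + W(368, -555)) + 124791 = (-336296 + 2*368/(-555 + 368)) + 124791 = (-336296 + 2*368/(-187)) + 124791 = (-336296 + 2*368*(-1/187)) + 124791 = (-336296 - 736/187) + 124791 = -62888088/187 + 124791 = -39552171/187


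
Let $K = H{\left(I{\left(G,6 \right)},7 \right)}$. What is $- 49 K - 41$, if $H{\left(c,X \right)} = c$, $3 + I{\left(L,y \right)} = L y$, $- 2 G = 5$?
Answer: $841$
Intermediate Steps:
$G = - \frac{5}{2}$ ($G = \left(- \frac{1}{2}\right) 5 = - \frac{5}{2} \approx -2.5$)
$I{\left(L,y \right)} = -3 + L y$
$K = -18$ ($K = -3 - 15 = -18$)
$- 49 K - 41 = \left(-49\right) \left(-18\right) - 41 = 882 - 41 = 841$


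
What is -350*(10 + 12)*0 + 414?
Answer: 414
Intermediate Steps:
-350*(10 + 12)*0 + 414 = -7700*0 + 414 = -350*0 + 414 = 0 + 414 = 414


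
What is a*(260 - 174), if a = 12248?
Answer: 1053328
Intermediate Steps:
a*(260 - 174) = 12248*(260 - 174) = 12248*86 = 1053328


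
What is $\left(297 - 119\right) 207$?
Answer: $36846$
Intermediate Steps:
$\left(297 - 119\right) 207 = 178 \cdot 207 = 36846$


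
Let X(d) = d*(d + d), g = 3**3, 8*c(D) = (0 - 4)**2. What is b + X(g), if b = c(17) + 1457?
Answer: 2917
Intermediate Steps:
c(D) = 2 (c(D) = (0 - 4)**2/8 = (1/8)*(-4)**2 = (1/8)*16 = 2)
b = 1459 (b = 2 + 1457 = 1459)
g = 27
X(d) = 2*d**2 (X(d) = d*(2*d) = 2*d**2)
b + X(g) = 1459 + 2*27**2 = 1459 + 2*729 = 1459 + 1458 = 2917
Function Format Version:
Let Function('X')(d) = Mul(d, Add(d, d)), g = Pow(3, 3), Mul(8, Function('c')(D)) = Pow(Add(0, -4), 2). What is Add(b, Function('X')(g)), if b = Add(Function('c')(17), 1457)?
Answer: 2917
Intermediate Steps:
Function('c')(D) = 2 (Function('c')(D) = Mul(Rational(1, 8), Pow(Add(0, -4), 2)) = Mul(Rational(1, 8), Pow(-4, 2)) = Mul(Rational(1, 8), 16) = 2)
b = 1459 (b = Add(2, 1457) = 1459)
g = 27
Function('X')(d) = Mul(2, Pow(d, 2)) (Function('X')(d) = Mul(d, Mul(2, d)) = Mul(2, Pow(d, 2)))
Add(b, Function('X')(g)) = Add(1459, Mul(2, Pow(27, 2))) = Add(1459, Mul(2, 729)) = Add(1459, 1458) = 2917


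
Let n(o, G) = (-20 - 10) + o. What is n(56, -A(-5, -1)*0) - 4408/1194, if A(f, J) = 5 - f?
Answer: 13318/597 ≈ 22.308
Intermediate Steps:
n(o, G) = -30 + o
n(56, -A(-5, -1)*0) - 4408/1194 = (-30 + 56) - 4408/1194 = 26 - 4408/1194 = 26 - 1*2204/597 = 26 - 2204/597 = 13318/597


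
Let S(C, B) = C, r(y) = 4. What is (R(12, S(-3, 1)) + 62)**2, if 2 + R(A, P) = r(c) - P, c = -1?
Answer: 4489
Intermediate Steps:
R(A, P) = 2 - P (R(A, P) = -2 + (4 - P) = 2 - P)
(R(12, S(-3, 1)) + 62)**2 = ((2 - 1*(-3)) + 62)**2 = ((2 + 3) + 62)**2 = (5 + 62)**2 = 67**2 = 4489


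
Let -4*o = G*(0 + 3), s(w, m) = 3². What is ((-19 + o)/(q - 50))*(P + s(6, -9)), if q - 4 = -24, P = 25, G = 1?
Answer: 1343/140 ≈ 9.5928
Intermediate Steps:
s(w, m) = 9
q = -20 (q = 4 - 24 = -20)
o = -¾ (o = -(0 + 3)/4 = -3/4 = -¼*3 = -¾ ≈ -0.75000)
((-19 + o)/(q - 50))*(P + s(6, -9)) = ((-19 - ¾)/(-20 - 50))*(25 + 9) = -79/4/(-70)*34 = -79/4*(-1/70)*34 = (79/280)*34 = 1343/140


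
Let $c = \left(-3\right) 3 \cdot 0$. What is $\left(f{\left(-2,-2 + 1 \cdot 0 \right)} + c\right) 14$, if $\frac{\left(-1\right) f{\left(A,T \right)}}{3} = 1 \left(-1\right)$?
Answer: $42$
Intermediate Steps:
$c = 0$ ($c = \left(-9\right) 0 = 0$)
$f{\left(A,T \right)} = 3$ ($f{\left(A,T \right)} = - 3 \cdot 1 \left(-1\right) = \left(-3\right) \left(-1\right) = 3$)
$\left(f{\left(-2,-2 + 1 \cdot 0 \right)} + c\right) 14 = \left(3 + 0\right) 14 = 3 \cdot 14 = 42$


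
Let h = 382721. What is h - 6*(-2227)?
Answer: 396083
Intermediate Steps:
h - 6*(-2227) = 382721 - 6*(-2227) = 382721 + 13362 = 396083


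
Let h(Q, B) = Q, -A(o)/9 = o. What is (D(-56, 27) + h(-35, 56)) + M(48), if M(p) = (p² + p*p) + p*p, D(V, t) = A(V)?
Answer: 7381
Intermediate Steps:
A(o) = -9*o
D(V, t) = -9*V
M(p) = 3*p² (M(p) = (p² + p²) + p² = 2*p² + p² = 3*p²)
(D(-56, 27) + h(-35, 56)) + M(48) = (-9*(-56) - 35) + 3*48² = (504 - 35) + 3*2304 = 469 + 6912 = 7381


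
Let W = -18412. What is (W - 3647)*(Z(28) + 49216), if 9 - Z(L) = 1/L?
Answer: -30403897641/28 ≈ -1.0859e+9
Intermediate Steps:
Z(L) = 9 - 1/L
(W - 3647)*(Z(28) + 49216) = (-18412 - 3647)*((9 - 1/28) + 49216) = -22059*((9 - 1*1/28) + 49216) = -22059*((9 - 1/28) + 49216) = -22059*(251/28 + 49216) = -22059*1378299/28 = -30403897641/28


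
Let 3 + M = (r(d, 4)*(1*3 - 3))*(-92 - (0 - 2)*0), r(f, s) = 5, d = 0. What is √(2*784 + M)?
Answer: √1565 ≈ 39.560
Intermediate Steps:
M = -3 (M = -3 + (5*(1*3 - 3))*(-92 - (0 - 2)*0) = -3 + (5*(3 - 3))*(-92 - (-2)*0) = -3 + (5*0)*(-92 - 1*0) = -3 + 0*(-92 + 0) = -3 + 0*(-92) = -3 + 0 = -3)
√(2*784 + M) = √(2*784 - 3) = √(1568 - 3) = √1565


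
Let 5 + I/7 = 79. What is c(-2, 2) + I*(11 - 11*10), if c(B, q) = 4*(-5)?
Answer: -51302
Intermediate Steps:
c(B, q) = -20
I = 518 (I = -35 + 7*79 = -35 + 553 = 518)
c(-2, 2) + I*(11 - 11*10) = -20 + 518*(11 - 11*10) = -20 + 518*(11 - 110) = -20 + 518*(-99) = -20 - 51282 = -51302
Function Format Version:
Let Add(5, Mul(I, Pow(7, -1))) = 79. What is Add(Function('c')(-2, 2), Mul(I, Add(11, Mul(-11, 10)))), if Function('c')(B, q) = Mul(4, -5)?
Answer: -51302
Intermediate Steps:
Function('c')(B, q) = -20
I = 518 (I = Add(-35, Mul(7, 79)) = Add(-35, 553) = 518)
Add(Function('c')(-2, 2), Mul(I, Add(11, Mul(-11, 10)))) = Add(-20, Mul(518, Add(11, Mul(-11, 10)))) = Add(-20, Mul(518, Add(11, -110))) = Add(-20, Mul(518, -99)) = Add(-20, -51282) = -51302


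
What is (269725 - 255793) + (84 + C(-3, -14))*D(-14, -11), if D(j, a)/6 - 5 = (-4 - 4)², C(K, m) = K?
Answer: 47466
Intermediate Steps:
D(j, a) = 414 (D(j, a) = 30 + 6*(-4 - 4)² = 30 + 6*(-8)² = 30 + 6*64 = 30 + 384 = 414)
(269725 - 255793) + (84 + C(-3, -14))*D(-14, -11) = (269725 - 255793) + (84 - 3)*414 = 13932 + 81*414 = 13932 + 33534 = 47466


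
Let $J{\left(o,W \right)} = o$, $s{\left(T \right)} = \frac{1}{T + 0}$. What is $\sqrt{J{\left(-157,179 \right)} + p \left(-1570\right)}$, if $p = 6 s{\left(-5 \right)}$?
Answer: $\sqrt{1727} \approx 41.557$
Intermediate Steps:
$s{\left(T \right)} = \frac{1}{T}$
$p = - \frac{6}{5}$ ($p = \frac{6}{-5} = 6 \left(- \frac{1}{5}\right) = - \frac{6}{5} \approx -1.2$)
$\sqrt{J{\left(-157,179 \right)} + p \left(-1570\right)} = \sqrt{-157 - -1884} = \sqrt{-157 + 1884} = \sqrt{1727}$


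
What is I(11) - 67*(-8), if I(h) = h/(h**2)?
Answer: 5897/11 ≈ 536.09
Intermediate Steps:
I(h) = 1/h (I(h) = h/h**2 = 1/h)
I(11) - 67*(-8) = 1/11 - 67*(-8) = 1/11 + 536 = 5897/11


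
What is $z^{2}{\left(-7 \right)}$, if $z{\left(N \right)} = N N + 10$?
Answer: $3481$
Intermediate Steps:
$z{\left(N \right)} = 10 + N^{2}$ ($z{\left(N \right)} = N^{2} + 10 = 10 + N^{2}$)
$z^{2}{\left(-7 \right)} = \left(10 + \left(-7\right)^{2}\right)^{2} = \left(10 + 49\right)^{2} = 59^{2} = 3481$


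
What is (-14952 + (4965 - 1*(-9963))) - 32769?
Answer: -32793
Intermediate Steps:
(-14952 + (4965 - 1*(-9963))) - 32769 = (-14952 + (4965 + 9963)) - 32769 = (-14952 + 14928) - 32769 = -24 - 32769 = -32793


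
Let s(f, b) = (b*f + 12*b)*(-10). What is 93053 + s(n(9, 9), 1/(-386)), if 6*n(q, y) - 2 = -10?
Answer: 53877847/579 ≈ 93053.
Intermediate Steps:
n(q, y) = -4/3 (n(q, y) = ⅓ + (⅙)*(-10) = ⅓ - 5/3 = -4/3)
s(f, b) = -120*b - 10*b*f (s(f, b) = (12*b + b*f)*(-10) = -120*b - 10*b*f)
93053 + s(n(9, 9), 1/(-386)) = 93053 - 10*(12 - 4/3)/(-386) = 93053 - 10*(-1/386)*32/3 = 93053 + 160/579 = 53877847/579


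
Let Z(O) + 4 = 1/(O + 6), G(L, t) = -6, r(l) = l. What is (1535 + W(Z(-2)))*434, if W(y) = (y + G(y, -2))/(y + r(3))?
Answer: 671832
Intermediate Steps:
Z(O) = -4 + 1/(6 + O) (Z(O) = -4 + 1/(O + 6) = -4 + 1/(6 + O))
W(y) = (-6 + y)/(3 + y) (W(y) = (y - 6)/(y + 3) = (-6 + y)/(3 + y))
(1535 + W(Z(-2)))*434 = (1535 + (-6 + (-23 - 4*(-2))/(6 - 2))/(3 + (-23 - 4*(-2))/(6 - 2)))*434 = (1535 + (-6 + (-23 + 8)/4)/(3 + (-23 + 8)/4))*434 = (1535 + (-6 + (1/4)*(-15))/(3 + (1/4)*(-15)))*434 = (1535 + (-6 - 15/4)/(3 - 15/4))*434 = (1535 - 39/4/(-3/4))*434 = (1535 - 4/3*(-39/4))*434 = (1535 + 13)*434 = 1548*434 = 671832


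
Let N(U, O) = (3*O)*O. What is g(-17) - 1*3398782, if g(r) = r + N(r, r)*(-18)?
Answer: -3414405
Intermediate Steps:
N(U, O) = 3*O²
g(r) = r - 54*r² (g(r) = r + (3*r²)*(-18) = r - 54*r²)
g(-17) - 1*3398782 = -17*(1 - 54*(-17)) - 1*3398782 = -17*(1 + 918) - 3398782 = -17*919 - 3398782 = -15623 - 3398782 = -3414405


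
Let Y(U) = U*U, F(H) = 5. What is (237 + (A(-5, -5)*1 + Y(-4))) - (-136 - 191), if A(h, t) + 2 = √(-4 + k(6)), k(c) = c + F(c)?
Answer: 578 + √7 ≈ 580.65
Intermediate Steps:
Y(U) = U²
k(c) = 5 + c (k(c) = c + 5 = 5 + c)
A(h, t) = -2 + √7 (A(h, t) = -2 + √(-4 + (5 + 6)) = -2 + √(-4 + 11) = -2 + √7)
(237 + (A(-5, -5)*1 + Y(-4))) - (-136 - 191) = (237 + ((-2 + √7)*1 + (-4)²)) - (-136 - 191) = (237 + ((-2 + √7) + 16)) - 1*(-327) = (237 + (14 + √7)) + 327 = (251 + √7) + 327 = 578 + √7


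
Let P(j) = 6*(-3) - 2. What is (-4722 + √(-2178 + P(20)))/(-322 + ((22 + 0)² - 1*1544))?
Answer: 2361/691 - I*√2198/1382 ≈ 3.4168 - 0.033924*I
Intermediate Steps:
P(j) = -20 (P(j) = -18 - 2 = -20)
(-4722 + √(-2178 + P(20)))/(-322 + ((22 + 0)² - 1*1544)) = (-4722 + √(-2178 - 20))/(-322 + ((22 + 0)² - 1*1544)) = (-4722 + √(-2198))/(-322 + (22² - 1544)) = (-4722 + I*√2198)/(-322 + (484 - 1544)) = (-4722 + I*√2198)/(-322 - 1060) = (-4722 + I*√2198)/(-1382) = (-4722 + I*√2198)*(-1/1382) = 2361/691 - I*√2198/1382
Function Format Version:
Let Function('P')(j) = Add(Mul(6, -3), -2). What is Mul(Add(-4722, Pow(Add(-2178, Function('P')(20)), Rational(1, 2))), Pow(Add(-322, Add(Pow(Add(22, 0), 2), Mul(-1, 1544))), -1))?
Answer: Add(Rational(2361, 691), Mul(Rational(-1, 1382), I, Pow(2198, Rational(1, 2)))) ≈ Add(3.4168, Mul(-0.033924, I))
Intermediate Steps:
Function('P')(j) = -20 (Function('P')(j) = Add(-18, -2) = -20)
Mul(Add(-4722, Pow(Add(-2178, Function('P')(20)), Rational(1, 2))), Pow(Add(-322, Add(Pow(Add(22, 0), 2), Mul(-1, 1544))), -1)) = Mul(Add(-4722, Pow(Add(-2178, -20), Rational(1, 2))), Pow(Add(-322, Add(Pow(Add(22, 0), 2), Mul(-1, 1544))), -1)) = Mul(Add(-4722, Pow(-2198, Rational(1, 2))), Pow(Add(-322, Add(Pow(22, 2), -1544)), -1)) = Mul(Add(-4722, Mul(I, Pow(2198, Rational(1, 2)))), Pow(Add(-322, Add(484, -1544)), -1)) = Mul(Add(-4722, Mul(I, Pow(2198, Rational(1, 2)))), Pow(Add(-322, -1060), -1)) = Mul(Add(-4722, Mul(I, Pow(2198, Rational(1, 2)))), Pow(-1382, -1)) = Mul(Add(-4722, Mul(I, Pow(2198, Rational(1, 2)))), Rational(-1, 1382)) = Add(Rational(2361, 691), Mul(Rational(-1, 1382), I, Pow(2198, Rational(1, 2))))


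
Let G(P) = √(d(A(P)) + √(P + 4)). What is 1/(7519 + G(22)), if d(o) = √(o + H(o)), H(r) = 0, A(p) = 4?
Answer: 1/(7519 + √(2 + √26)) ≈ 0.00013295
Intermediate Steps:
d(o) = √o (d(o) = √(o + 0) = √o)
G(P) = √(2 + √(4 + P)) (G(P) = √(√4 + √(P + 4)) = √(2 + √(4 + P)))
1/(7519 + G(22)) = 1/(7519 + √(2 + √(4 + 22))) = 1/(7519 + √(2 + √26))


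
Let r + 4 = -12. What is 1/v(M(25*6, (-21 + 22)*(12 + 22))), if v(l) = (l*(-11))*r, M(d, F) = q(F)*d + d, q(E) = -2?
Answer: -1/26400 ≈ -3.7879e-5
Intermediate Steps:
r = -16 (r = -4 - 12 = -16)
M(d, F) = -d (M(d, F) = -2*d + d = -d)
v(l) = 176*l (v(l) = (l*(-11))*(-16) = -11*l*(-16) = 176*l)
1/v(M(25*6, (-21 + 22)*(12 + 22))) = 1/(176*(-25*6)) = 1/(176*(-1*150)) = 1/(176*(-150)) = 1/(-26400) = -1/26400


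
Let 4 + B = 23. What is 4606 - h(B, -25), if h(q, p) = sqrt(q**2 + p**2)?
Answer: 4606 - sqrt(986) ≈ 4574.6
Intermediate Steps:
B = 19 (B = -4 + 23 = 19)
h(q, p) = sqrt(p**2 + q**2)
4606 - h(B, -25) = 4606 - sqrt((-25)**2 + 19**2) = 4606 - sqrt(625 + 361) = 4606 - sqrt(986)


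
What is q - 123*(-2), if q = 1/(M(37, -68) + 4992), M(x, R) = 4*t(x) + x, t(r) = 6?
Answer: 1243039/5053 ≈ 246.00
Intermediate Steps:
M(x, R) = 24 + x (M(x, R) = 4*6 + x = 24 + x)
q = 1/5053 (q = 1/((24 + 37) + 4992) = 1/(61 + 4992) = 1/5053 ≈ 0.00019790)
q - 123*(-2) = 1/5053 - 123*(-2) = 1/5053 - 1*(-246) = 1/5053 + 246 = 1243039/5053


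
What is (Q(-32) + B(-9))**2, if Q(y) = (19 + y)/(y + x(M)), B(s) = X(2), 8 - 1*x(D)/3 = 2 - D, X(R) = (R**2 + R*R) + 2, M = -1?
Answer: 33489/289 ≈ 115.88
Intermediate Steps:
X(R) = 2 + 2*R**2 (X(R) = (R**2 + R**2) + 2 = 2*R**2 + 2 = 2 + 2*R**2)
x(D) = 18 + 3*D (x(D) = 24 - 3*(2 - D) = 24 + (-6 + 3*D) = 18 + 3*D)
B(s) = 10 (B(s) = 2 + 2*2**2 = 2 + 2*4 = 2 + 8 = 10)
Q(y) = (19 + y)/(15 + y) (Q(y) = (19 + y)/(y + (18 + 3*(-1))) = (19 + y)/(y + (18 - 3)) = (19 + y)/(y + 15) = (19 + y)/(15 + y))
(Q(-32) + B(-9))**2 = ((19 - 32)/(15 - 32) + 10)**2 = (-13/(-17) + 10)**2 = (-1/17*(-13) + 10)**2 = (13/17 + 10)**2 = (183/17)**2 = 33489/289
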